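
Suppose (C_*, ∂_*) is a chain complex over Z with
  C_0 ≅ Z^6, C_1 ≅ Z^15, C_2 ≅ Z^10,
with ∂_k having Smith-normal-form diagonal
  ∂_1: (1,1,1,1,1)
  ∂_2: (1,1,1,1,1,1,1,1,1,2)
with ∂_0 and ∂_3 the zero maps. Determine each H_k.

H_0 = Z,  H_1 = Z/2,  H_2 = 0.

H_0: b_0 = 6 − 0 − 5 = 1; torsion from ∂_1 factors > 1: none. So H_0 = Z.
H_1: b_1 = 15 − 5 − 10 = 0; torsion from ∂_2 factors > 1: [2]. So H_1 = Z/2.
H_2: b_2 = 10 − 10 − 0 = 0; torsion from ∂_3 factors > 1: none. So H_2 = 0.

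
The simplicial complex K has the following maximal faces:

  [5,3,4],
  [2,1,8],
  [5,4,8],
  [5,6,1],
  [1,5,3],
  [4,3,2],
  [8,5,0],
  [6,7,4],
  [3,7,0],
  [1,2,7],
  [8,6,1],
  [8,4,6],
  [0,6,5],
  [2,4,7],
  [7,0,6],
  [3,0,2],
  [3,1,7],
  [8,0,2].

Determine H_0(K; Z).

We work with the vertex ordering 0 < 1 < 2 < 3 < 4 < 5 < 6 < 7 < 8. The simplices of K, each written with vertices in increasing order, are:

  0-simplices (9): [0], [1], [2], [3], [4], [5], [6], [7], [8]
  1-simplices (27): (27 of them)
  2-simplices (18): [0,2,3], [0,2,8], [0,3,7], [0,5,6], [0,5,8], [0,6,7], [1,2,7], [1,2,8], [1,3,5], [1,3,7], [1,5,6], [1,6,8], [2,3,4], [2,4,7], [3,4,5], [4,5,8], [4,6,7], [4,6,8]

so the chain groups are C_0 ≅ Z^9, C_1 ≅ Z^27, C_2 ≅ Z^18.

∂_1: C_1 → C_0 sends each edge [p,q] (with p < q) to q − p.
The resulting 9×27 matrix has rank 8, and its Smith normal form has invariant factors (1,1,1,1,1,1,1,1).

∂_2: C_2 → C_1 maps a triangle to the signed sum of its edges. For instance
  ∂[0,2,3] = [2,3] − [0,3] + [0,2],
  ∂[0,5,8] = [5,8] − [0,8] + [0,5].
The resulting 27×18 matrix has rank 18, and its Smith normal form has invariant factors (1,1,1,1,1,1,1,1,1,1,1,1,1,1,1,1,1,2).

From H_k ≅ ker(∂_k) / im(∂_{k+1}) we obtain:

  H_0: rank C_0 − rank ∂_1 = 9 − 8 = 1, and the invariant factors of ∂_1 are all 1, so H_0 = Z.

H_0 = Z.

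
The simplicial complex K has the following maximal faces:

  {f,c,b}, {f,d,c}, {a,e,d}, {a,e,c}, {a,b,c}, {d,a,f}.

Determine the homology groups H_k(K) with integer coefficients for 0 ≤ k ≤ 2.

H_0 ≅ Z,  H_1 ≅ Z,  H_2 = 0.

Fix the vertex order a < b < c < d < e < f and write every simplex with vertices in increasing order. Then dim K = 2 and the simplices of K are:

  0-simplices (6): a, b, c, d, e, f
  1-simplices (12): ab, ac, ad, ae, af, bc, bf, cd, ce, cf, de, df
  2-simplices (6): abc, ace, ade, adf, bcf, cdf

so the chain groups are C_0 ≅ Z^6, C_1 ≅ Z^12, C_2 ≅ Z^6.

The boundary map ∂_1: C_1 → C_0 is given by ∂[p,q] = [q] − [p]. For instance
  ∂cd = d − c.
The resulting 6×12 matrix has rank 5, and its Smith normal form has invariant factors (1,1,1,1,1).

Boundary ∂_2: C_2 → C_1 maps a triangle to the signed sum of its edges. For instance
  ∂ade = de − ae + ad,
  ∂abc = bc − ac + ab.
As a 12×6 matrix over Z this has rank 6, with invariant factors (1,1,1,1,1,1).

Now H_k = ker ∂_k / im ∂_{k+1}, so:

  H_0: rank C_0 − rank ∂_1 = 6 − 5 = 1, and the invariant factors of ∂_1 are all 1, so H_0 ≅ Z.
  H_1: rank ker ∂_1 − rank ∂_2 = (12 − 5) − 6 = 1, and the invariant factors of ∂_2 are all 1, so H_1 ≅ Z.
  H_2: rank ker ∂_2 − rank ∂_3 = (6 − 6) − 0 = 0, and there is no ∂_3, so H_2 ≅ 0.

As a check, the Euler characteristic is 6 − 12 + 6 = 0, which agrees with 1 − 1 + 0 = 0.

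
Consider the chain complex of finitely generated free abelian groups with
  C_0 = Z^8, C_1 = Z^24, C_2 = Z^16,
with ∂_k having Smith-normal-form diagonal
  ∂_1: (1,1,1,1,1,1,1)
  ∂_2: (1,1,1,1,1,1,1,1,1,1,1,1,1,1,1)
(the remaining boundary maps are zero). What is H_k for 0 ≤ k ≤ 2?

H_0 ≅ Z,  H_1 ≅ Z^2,  H_2 ≅ Z.

H_0: b_0 = 8 − 0 − 7 = 1; torsion from ∂_1 factors > 1: none. So H_0 ≅ Z.
H_1: b_1 = 24 − 7 − 15 = 2; torsion from ∂_2 factors > 1: none. So H_1 ≅ Z^2.
H_2: b_2 = 16 − 15 − 0 = 1; torsion from ∂_3 factors > 1: none. So H_2 ≅ Z.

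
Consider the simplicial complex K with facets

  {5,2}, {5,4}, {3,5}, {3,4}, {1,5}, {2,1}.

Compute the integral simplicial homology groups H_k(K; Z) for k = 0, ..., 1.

K has 5 vertices, 6 edges.
rank ∂_0 = 0, rank ∂_1 = 4 ⇒ b_0 = 5 − 0 − 4 = 1; all invariant factors of ∂_1 are 1 so no torsion. So H_0 = Z.
rank ∂_1 = 4, rank ∂_2 = 0 ⇒ b_1 = 6 − 4 − 0 = 2. So H_1 = Z^2.

H_0 ≅ Z,  H_1 ≅ Z^2.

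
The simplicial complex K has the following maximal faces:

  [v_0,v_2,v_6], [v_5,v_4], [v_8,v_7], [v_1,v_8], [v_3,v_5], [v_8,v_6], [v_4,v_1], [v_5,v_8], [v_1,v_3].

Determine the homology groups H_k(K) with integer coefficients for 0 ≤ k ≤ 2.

H_0 = Z,  H_1 = Z^2,  H_2 = 0.

Take the total order v_0 < v_1 < v_2 < v_3 < v_4 < v_5 < v_6 < v_7 < v_8 on the vertex set. Then K (dimension 2) consists of the simplices:

  0-simplices (9): [v_0], [v_1], [v_2], [v_3], [v_4], [v_5], [v_6], [v_7], [v_8]
  1-simplices (11): [v_0,v_2], [v_0,v_6], [v_1,v_3], [v_1,v_4], [v_1,v_8], [v_2,v_6], [v_3,v_5], [v_4,v_5], [v_5,v_8], [v_6,v_8], [v_7,v_8]
  2-simplices (1): [v_0,v_2,v_6]

Hence C_0 ≅ Z^9, C_1 ≅ Z^11, C_2 ≅ Z^1.

The boundary map ∂_1: C_1 → C_0 sends each edge [p,q] (with p < q) to q − p. For instance
  ∂[v_1,v_3] = [v_3] − [v_1].
This gives a 9×11 integer matrix of rank 8; reducing to Smith normal form yields diagonal entries (1,1,1,1,1,1,1,1).

The boundary map ∂_2: C_2 → C_1 maps a triangle to the signed sum of its edges. For instance
  ∂[v_0,v_2,v_6] = [v_2,v_6] − [v_0,v_6] + [v_0,v_2].
The resulting 11×1 matrix has rank 1, and its Smith normal form has invariant factors (1).

Computing H_k = (kernel of ∂_k) / (image of ∂_{k+1}):

  H_0: rank C_0 − rank ∂_1 = 9 − 8 = 1, and the invariant factors of ∂_1 are all 1, so H_0 ≅ Z.
  H_1: rank ker ∂_1 − rank ∂_2 = (11 − 8) − 1 = 2, and the invariant factors of ∂_2 are all 1, so H_1 ≅ Z^2.
  H_2: rank ker ∂_2 − rank ∂_3 = (1 − 1) − 0 = 0, and there is no ∂_3, so H_2 ≅ 0.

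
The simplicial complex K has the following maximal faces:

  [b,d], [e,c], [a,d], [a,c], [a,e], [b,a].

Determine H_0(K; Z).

We work with the vertex ordering a < b < c < d < e. The simplices of K, each written with vertices in increasing order, are:

  0-simplices (5): a, b, c, d, e
  1-simplices (6): ab, ac, ad, ae, bd, ce

Hence C_0 ≅ Z^5, C_1 ≅ Z^6.

∂_1: C_1 → C_0 maps an edge to its endpoints' difference, ∂[p,q] = q − p. For instance
  ∂bd = d − b.
The 5×6 boundary matrix has rank 4 and Smith normal form diag(1,1,1,1).

From H_k ≅ ker(∂_k) / im(∂_{k+1}) we obtain:

  H_0: rank C_0 − rank ∂_1 = 5 − 4 = 1, and the invariant factors of ∂_1 are all 1, so H_0 ≅ Z.

H_0 = Z.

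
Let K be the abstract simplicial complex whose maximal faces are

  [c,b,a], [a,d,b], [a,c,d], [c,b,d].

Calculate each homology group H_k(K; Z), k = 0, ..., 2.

K has 4 vertices, 6 edges, 4 triangles.
rank ∂_0 = 0, rank ∂_1 = 3 ⇒ b_0 = 4 − 0 − 3 = 1; all invariant factors of ∂_1 are 1 so no torsion. So H_0 ≅ Z.
rank ∂_1 = 3, rank ∂_2 = 3 ⇒ b_1 = 6 − 3 − 3 = 0; all invariant factors of ∂_2 are 1 so no torsion. So H_1 ≅ 0.
rank ∂_2 = 3, rank ∂_3 = 0 ⇒ b_2 = 4 − 3 − 0 = 1. So H_2 ≅ Z.

H_0 ≅ Z,  H_1 = 0,  H_2 ≅ Z.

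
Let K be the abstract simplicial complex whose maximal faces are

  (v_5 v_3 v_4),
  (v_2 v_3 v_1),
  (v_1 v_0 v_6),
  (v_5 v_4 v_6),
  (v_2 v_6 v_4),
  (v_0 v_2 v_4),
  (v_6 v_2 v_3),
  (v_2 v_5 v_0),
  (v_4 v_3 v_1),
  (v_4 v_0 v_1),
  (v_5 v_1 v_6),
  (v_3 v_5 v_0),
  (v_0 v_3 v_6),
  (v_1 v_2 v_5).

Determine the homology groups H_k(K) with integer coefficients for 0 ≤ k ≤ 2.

Fix the vertex order v_0 < v_1 < v_2 < v_3 < v_4 < v_5 < v_6 and write every simplex with vertices in increasing order. Then dim K = 2 and the simplices of K are:

  0-simplices (7): [v_0], [v_1], [v_2], [v_3], [v_4], [v_5], [v_6]
  1-simplices (21): (21 of them)
  2-simplices (14): (14 of them)

so the chain groups are C_0 ≅ Z^7, C_1 ≅ Z^21, C_2 ≅ Z^14.

Boundary ∂_1: C_1 → C_0 is given by ∂[p,q] = [q] − [p]. For instance
  ∂[v_0,v_3] = [v_3] − [v_0].
The 7×21 boundary matrix has rank 6 and Smith normal form diag(1,1,1,1,1,1).

The boundary map ∂_2: C_2 → C_1 sends each 2-simplex [p,q,r] to [q,r] − [p,r] + [p,q]. For instance
  ∂[v_0,v_2,v_4] = [v_2,v_4] − [v_0,v_4] + [v_0,v_2],
  ∂[v_1,v_5,v_6] = [v_5,v_6] − [v_1,v_6] + [v_1,v_5].
The resulting 21×14 matrix has rank 13, and its Smith normal form has invariant factors (1,1,1,1,1,1,1,1,1,1,1,1,1).

Reading off H_k = ker ∂_k / im ∂_{k+1}:

  H_0: rank C_0 − rank ∂_1 = 7 − 6 = 1, and the invariant factors of ∂_1 are all 1, so H_0 = Z.
  H_1: rank ker ∂_1 − rank ∂_2 = (21 − 6) − 13 = 2, and the invariant factors of ∂_2 are all 1, so H_1 = Z^2.
  H_2: rank ker ∂_2 − rank ∂_3 = (14 − 13) − 0 = 1, and there is no ∂_3, so H_2 = Z.

As a check, the Euler characteristic is 7 − 21 + 14 = 0, which agrees with 1 − 2 + 1 = 0.
(K is a triangulation of the torus T^2.)

H_0 = Z,  H_1 = Z^2,  H_2 = Z.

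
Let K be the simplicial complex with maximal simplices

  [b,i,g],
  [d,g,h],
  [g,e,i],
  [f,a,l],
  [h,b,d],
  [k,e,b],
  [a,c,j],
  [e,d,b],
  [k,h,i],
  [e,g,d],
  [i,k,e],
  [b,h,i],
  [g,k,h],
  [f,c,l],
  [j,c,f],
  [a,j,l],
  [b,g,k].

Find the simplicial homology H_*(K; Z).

Fix the vertex order a < b < c < d < e < f < g < h < i < j < k < l and write every simplex with vertices in increasing order. Then dim K = 2 and the simplices of K are:

  0-simplices (12): a, b, c, d, e, f, g, h, i, j, k, l
  1-simplices (28): ac, af, aj, al, bd, be, bg, bh, bi, bk, cf, cj, cl, de, dg, dh, eg, ei, ek, fj, fl, gh, gi, gk, hi, hk, ik, jl
  2-simplices (17): acj, afl, ajl, bde, bdh, bek, bgi, bgk, bhi, cfj, cfl, deg, dgh, egi, eik, ghk, hik

Hence C_0 ≅ Z^12, C_1 ≅ Z^28, C_2 ≅ Z^17.

The boundary map ∂_1: C_1 → C_0 is given by ∂[p,q] = [q] − [p]. For instance
  ∂bd = d − b.
The 12×28 boundary matrix has rank 10 and Smith normal form diag(1,1,1,1,1,1,1,1,1,1).

Boundary ∂_2: C_2 → C_1 maps a triangle to the signed sum of its edges. For instance
  ∂eik = ik − ek + ei,
  ∂ajl = jl − al + aj.
As a 28×17 matrix over Z this has rank 17, with invariant factors (1,1,1,1,1,1,1,1,1,1,1,1,1,1,1,1,2).

Now H_k = ker ∂_k / im ∂_{k+1}, so:

  H_0: rank C_0 − rank ∂_1 = 12 − 10 = 2, and the invariant factors of ∂_1 are all 1, so H_0 = Z^2.
  H_1: rank ker ∂_1 − rank ∂_2 = (28 − 10) − 17 = 1, and ∂_2 has invariant factor 2 > 1, so H_1 = Z × Z/2.
  H_2: rank ker ∂_2 − rank ∂_3 = (17 − 17) − 0 = 0, and there is no ∂_3, so H_2 = 0.

H_0 ≅ Z^2,  H_1 ≅ Z × Z/2,  H_2 = 0.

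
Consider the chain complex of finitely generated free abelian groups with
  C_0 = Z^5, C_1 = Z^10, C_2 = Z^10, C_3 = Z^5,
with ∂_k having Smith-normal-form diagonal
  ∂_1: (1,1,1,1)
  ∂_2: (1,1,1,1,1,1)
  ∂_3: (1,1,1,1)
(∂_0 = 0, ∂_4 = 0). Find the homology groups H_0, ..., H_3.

H_0 = Z,  H_1 = 0,  H_2 = 0,  H_3 = Z.

H_0: b_0 = 5 − 0 − 4 = 1; torsion from ∂_1 factors > 1: none. So H_0 = Z.
H_1: b_1 = 10 − 4 − 6 = 0; torsion from ∂_2 factors > 1: none. So H_1 = 0.
H_2: b_2 = 10 − 6 − 4 = 0; torsion from ∂_3 factors > 1: none. So H_2 = 0.
H_3: b_3 = 5 − 4 − 0 = 1; torsion from ∂_4 factors > 1: none. So H_3 = Z.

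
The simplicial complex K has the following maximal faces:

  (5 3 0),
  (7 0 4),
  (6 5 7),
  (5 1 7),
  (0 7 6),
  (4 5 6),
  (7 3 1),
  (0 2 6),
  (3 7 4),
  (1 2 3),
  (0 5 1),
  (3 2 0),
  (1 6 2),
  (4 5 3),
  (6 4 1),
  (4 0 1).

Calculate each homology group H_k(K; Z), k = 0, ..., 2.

H_0 ≅ Z,  H_1 ≅ Z^2,  H_2 ≅ Z.

We work with the vertex ordering 0 < 1 < 2 < 3 < 4 < 5 < 6 < 7. The simplices of K, each written with vertices in increasing order, are:

  0-simplices (8): [0], [1], [2], [3], [4], [5], [6], [7]
  1-simplices (24): (24 of them)
  2-simplices (16): [0,1,4], [0,1,5], [0,2,3], [0,2,6], [0,3,5], [0,4,7], [0,6,7], [1,2,3], [1,2,6], [1,3,7], [1,4,6], [1,5,7], [3,4,5], [3,4,7], [4,5,6], [5,6,7]

giving chain groups C_0 ≅ Z^8, C_1 ≅ Z^24, C_2 ≅ Z^16.

∂_1: C_1 → C_0 maps an edge to its endpoints' difference, ∂[p,q] = q − p. For instance
  ∂[1,3] = [3] − [1].
As a 8×24 matrix over Z this has rank 7, with invariant factors (1,1,1,1,1,1,1).

The boundary map ∂_2: C_2 → C_1 sends each 2-simplex [p,q,r] to [q,r] − [p,r] + [p,q]. For instance
  ∂[3,4,5] = [4,5] − [3,5] + [3,4],
  ∂[4,5,6] = [5,6] − [4,6] + [4,5].
The 24×16 boundary matrix has rank 15 and Smith normal form diag(1,1,1,1,1,1,1,1,1,1,1,1,1,1,1).

Now H_k = ker ∂_k / im ∂_{k+1}, so:

  H_0: rank C_0 − rank ∂_1 = 8 − 7 = 1, and the invariant factors of ∂_1 are all 1, so H_0 = Z.
  H_1: rank ker ∂_1 − rank ∂_2 = (24 − 7) − 15 = 2, and the invariant factors of ∂_2 are all 1, so H_1 = Z^2.
  H_2: rank ker ∂_2 − rank ∂_3 = (16 − 15) − 0 = 1, and there is no ∂_3, so H_2 = Z.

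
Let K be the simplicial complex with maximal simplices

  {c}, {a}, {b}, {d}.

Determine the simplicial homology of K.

Take the total order a < b < c < d on the vertex set. Then K (dimension 0) consists of the simplices:

  0-simplices (4): a, b, c, d

so the chain groups are C_0 ≅ Z^4.

From H_k ≅ ker(∂_k) / im(∂_{k+1}) we obtain:

  H_0: rank C_0 − rank ∂_1 = 4 − 0 = 4, and there is no ∂_1, so H_0 = Z^4.

(K is a triangulation of a set of 4 points.)

H_0 = Z^4.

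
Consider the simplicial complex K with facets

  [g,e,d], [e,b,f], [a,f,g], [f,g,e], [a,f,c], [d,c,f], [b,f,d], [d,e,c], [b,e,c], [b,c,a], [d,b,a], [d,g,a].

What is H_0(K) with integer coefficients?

H_0 ≅ Z.

Fix the vertex order a < b < c < d < e < f < g and write every simplex with vertices in increasing order. Then dim K = 2 and the simplices of K are:

  0-simplices (7): a, b, c, d, e, f, g
  1-simplices (18): ab, ac, ad, af, ag, bc, bd, be, bf, cd, ce, cf, de, df, dg, ef, eg, fg
  2-simplices (12): abc, abd, acf, adg, afg, bce, bdf, bef, cde, cdf, deg, efg

Hence C_0 ≅ Z^7, C_1 ≅ Z^18, C_2 ≅ Z^12.

∂_1: C_1 → C_0 is given by ∂[p,q] = [q] − [p]. For instance
  ∂ef = f − e.
This gives a 7×18 integer matrix of rank 6; reducing to Smith normal form yields diagonal entries (1,1,1,1,1,1).

The boundary map ∂_2: C_2 → C_1 acts by ∂[p,q,r] = [q,r] − [p,r] + [p,q]. For instance
  ∂bdf = df − bf + bd,
  ∂acf = cf − af + ac.
This gives a 18×12 integer matrix of rank 12; reducing to Smith normal form yields diagonal entries (1,1,1,1,1,1,1,1,1,1,1,2).

From H_k ≅ ker(∂_k) / im(∂_{k+1}) we obtain:

  H_0: rank C_0 − rank ∂_1 = 7 − 6 = 1, and the invariant factors of ∂_1 are all 1, so H_0 = Z.

(K is a triangulation of the real projective plane RP^2.)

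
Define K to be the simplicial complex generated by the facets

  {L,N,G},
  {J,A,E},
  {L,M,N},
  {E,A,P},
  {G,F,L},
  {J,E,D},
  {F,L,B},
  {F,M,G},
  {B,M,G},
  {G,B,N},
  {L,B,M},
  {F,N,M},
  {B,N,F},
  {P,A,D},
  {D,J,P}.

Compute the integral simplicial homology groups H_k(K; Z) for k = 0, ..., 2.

We work with the vertex ordering A < B < D < E < F < G < J < L < M < N < P. The simplices of K, each written with vertices in increasing order, are:

  0-simplices (11): A, B, D, E, F, G, J, L, M, N, P
  1-simplices (25): AD, AE, AJ, AP, BF, BG, BL, BM, BN, DE, DJ, DP, EJ, EP, FG, FL, FM, FN, GL, GM, GN, JP, LM, LN, MN
  2-simplices (15): ADP, AEJ, AEP, BFL, BFN, BGM, BGN, BLM, DEJ, DJP, FGL, FGM, FMN, GLN, LMN

so the chain groups are C_0 ≅ Z^11, C_1 ≅ Z^25, C_2 ≅ Z^15.

∂_1: C_1 → C_0 maps an edge to its endpoints' difference, ∂[p,q] = q − p.
This gives a 11×25 integer matrix of rank 9; reducing to Smith normal form yields diagonal entries (1,1,1,1,1,1,1,1,1).

Boundary ∂_2: C_2 → C_1 sends each 2-simplex [p,q,r] to [q,r] − [p,r] + [p,q]. For instance
  ∂GLN = LN − GN + GL,
  ∂FGL = GL − FL + FG.
This gives a 25×15 integer matrix of rank 15; reducing to Smith normal form yields diagonal entries (1,1,1,1,1,1,1,1,1,1,1,1,1,1,2).

Reading off H_k = ker ∂_k / im ∂_{k+1}:

  H_0: rank C_0 − rank ∂_1 = 11 − 9 = 2, and the invariant factors of ∂_1 are all 1, so H_0 = Z^2.
  H_1: rank ker ∂_1 − rank ∂_2 = (25 − 9) − 15 = 1, and ∂_2 has invariant factor 2 > 1, so H_1 = Z ⊕ Z/2Z.
  H_2: rank ker ∂_2 − rank ∂_3 = (15 − 15) − 0 = 0, and there is no ∂_3, so H_2 = 0.

H_0 ≅ Z^2,  H_1 ≅ Z ⊕ Z/2Z,  H_2 = 0.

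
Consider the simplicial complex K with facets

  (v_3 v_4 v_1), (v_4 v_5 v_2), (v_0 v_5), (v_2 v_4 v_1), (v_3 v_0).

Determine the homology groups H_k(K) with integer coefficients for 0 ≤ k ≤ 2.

Order the vertices as v_0 < v_1 < v_2 < v_3 < v_4 < v_5. Listing each simplex with vertices in this order, K has dimension 2 with simplices:

  0-simplices (6): [v_0], [v_1], [v_2], [v_3], [v_4], [v_5]
  1-simplices (9): [v_0,v_3], [v_0,v_5], [v_1,v_2], [v_1,v_3], [v_1,v_4], [v_2,v_4], [v_2,v_5], [v_3,v_4], [v_4,v_5]
  2-simplices (3): [v_1,v_2,v_4], [v_1,v_3,v_4], [v_2,v_4,v_5]

so the chain groups are C_0 ≅ Z^6, C_1 ≅ Z^9, C_2 ≅ Z^3.

The boundary map ∂_1: C_1 → C_0 maps an edge to its endpoints' difference, ∂[p,q] = q − p. For instance
  ∂[v_2,v_5] = [v_5] − [v_2].
This gives a 6×9 integer matrix of rank 5; reducing to Smith normal form yields diagonal entries (1,1,1,1,1).

∂_2: C_2 → C_1 acts by ∂[p,q,r] = [q,r] − [p,r] + [p,q]. For instance
  ∂[v_1,v_3,v_4] = [v_3,v_4] − [v_1,v_4] + [v_1,v_3],
  ∂[v_1,v_2,v_4] = [v_2,v_4] − [v_1,v_4] + [v_1,v_2].
As a 9×3 matrix over Z this has rank 3, with invariant factors (1,1,1).

Computing H_k = (kernel of ∂_k) / (image of ∂_{k+1}):

  H_0: rank C_0 − rank ∂_1 = 6 − 5 = 1, and the invariant factors of ∂_1 are all 1, so H_0 = Z.
  H_1: rank ker ∂_1 − rank ∂_2 = (9 − 5) − 3 = 1, and the invariant factors of ∂_2 are all 1, so H_1 = Z.
  H_2: rank ker ∂_2 − rank ∂_3 = (3 − 3) − 0 = 0, and there is no ∂_3, so H_2 = 0.

As a check, the Euler characteristic is 6 − 9 + 3 = 0, which agrees with 1 − 1 + 0 = 0.

H_0 ≅ Z,  H_1 ≅ Z,  H_2 = 0.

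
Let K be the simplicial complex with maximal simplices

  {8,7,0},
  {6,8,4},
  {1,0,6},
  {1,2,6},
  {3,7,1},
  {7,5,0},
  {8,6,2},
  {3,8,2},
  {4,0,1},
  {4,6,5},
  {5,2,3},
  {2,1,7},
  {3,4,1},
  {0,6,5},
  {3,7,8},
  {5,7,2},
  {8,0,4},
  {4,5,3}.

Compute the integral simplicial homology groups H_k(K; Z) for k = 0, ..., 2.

H_0 ≅ Z,  H_1 ≅ Z ⊕ Z/2Z,  H_2 = 0.

Order the vertices as 0 < 1 < 2 < 3 < 4 < 5 < 6 < 7 < 8. Listing each simplex with vertices in this order, K has dimension 2 with simplices:

  0-simplices (9): [0], [1], [2], [3], [4], [5], [6], [7], [8]
  1-simplices (27): (27 of them)
  2-simplices (18): [0,1,4], [0,1,6], [0,4,8], [0,5,6], [0,5,7], [0,7,8], [1,2,6], [1,2,7], [1,3,4], [1,3,7], [2,3,5], [2,3,8], [2,5,7], [2,6,8], [3,4,5], [3,7,8], [4,5,6], [4,6,8]

giving chain groups C_0 ≅ Z^9, C_1 ≅ Z^27, C_2 ≅ Z^18.

∂_1: C_1 → C_0 maps an edge to its endpoints' difference, ∂[p,q] = q − p.
The 9×27 boundary matrix has rank 8 and Smith normal form diag(1,1,1,1,1,1,1,1).

The boundary map ∂_2: C_2 → C_1 maps a triangle to the signed sum of its edges. For instance
  ∂[0,1,6] = [1,6] − [0,6] + [0,1],
  ∂[1,2,6] = [2,6] − [1,6] + [1,2].
The resulting 27×18 matrix has rank 18, and its Smith normal form has invariant factors (1,1,1,1,1,1,1,1,1,1,1,1,1,1,1,1,1,2).

Now H_k = ker ∂_k / im ∂_{k+1}, so:

  H_0: rank C_0 − rank ∂_1 = 9 − 8 = 1, and the invariant factors of ∂_1 are all 1, so H_0 = Z.
  H_1: rank ker ∂_1 − rank ∂_2 = (27 − 8) − 18 = 1, and ∂_2 has invariant factor 2 > 1, so H_1 = Z ⊕ Z/2Z.
  H_2: rank ker ∂_2 − rank ∂_3 = (18 − 18) − 0 = 0, and there is no ∂_3, so H_2 = 0.

As a check, the Euler characteristic is 9 − 27 + 18 = 0, which agrees with 1 − 1 + 0 = 0.
(K is a triangulation of the Klein bottle.)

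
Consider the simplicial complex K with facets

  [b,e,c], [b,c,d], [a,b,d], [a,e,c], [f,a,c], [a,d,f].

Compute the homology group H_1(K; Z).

H_1 = Z.

We work with the vertex ordering a < b < c < d < e < f. The simplices of K, each written with vertices in increasing order, are:

  0-simplices (6): a, b, c, d, e, f
  1-simplices (12): ab, ac, ad, ae, af, bc, bd, be, cd, ce, cf, df
  2-simplices (6): abd, ace, acf, adf, bcd, bce

giving chain groups C_0 ≅ Z^6, C_1 ≅ Z^12, C_2 ≅ Z^6.

∂_1: C_1 → C_0 sends each edge [p,q] (with p < q) to q − p. For instance
  ∂be = e − b.
The resulting 6×12 matrix has rank 5, and its Smith normal form has invariant factors (1,1,1,1,1).

Boundary ∂_2: C_2 → C_1 maps a triangle to the signed sum of its edges. For instance
  ∂bce = ce − be + bc,
  ∂abd = bd − ad + ab.
The 12×6 boundary matrix has rank 6 and Smith normal form diag(1,1,1,1,1,1).

From H_k ≅ ker(∂_k) / im(∂_{k+1}) we obtain:

  H_1: rank ker ∂_1 − rank ∂_2 = (12 − 5) − 6 = 1, and the invariant factors of ∂_2 are all 1, so H_1 ≅ Z.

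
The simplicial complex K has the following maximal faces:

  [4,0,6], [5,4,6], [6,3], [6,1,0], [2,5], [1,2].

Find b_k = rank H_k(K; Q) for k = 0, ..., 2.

b_0 = 1, b_1 = 1, b_2 = 0.

We work with the vertex ordering 0 < 1 < 2 < 3 < 4 < 5 < 6. The simplices of K, each written with vertices in increasing order, are:

  0-simplices (7): [0], [1], [2], [3], [4], [5], [6]
  1-simplices (10): [0,1], [0,4], [0,6], [1,2], [1,6], [2,5], [3,6], [4,5], [4,6], [5,6]
  2-simplices (3): [0,1,6], [0,4,6], [4,5,6]

Hence C_0 ≅ Z^7, C_1 ≅ Z^10, C_2 ≅ Z^3.

Boundary ∂_1: C_1 → C_0 maps an edge to its endpoints' difference, ∂[p,q] = q − p. For instance
  ∂[0,1] = [1] − [0].
This gives a 7×10 integer matrix of rank 6; reducing to Smith normal form yields diagonal entries (1,1,1,1,1,1).

∂_2: C_2 → C_1 sends each 2-simplex [p,q,r] to [q,r] − [p,r] + [p,q]. For instance
  ∂[4,5,6] = [5,6] − [4,6] + [4,5],
  ∂[0,1,6] = [1,6] − [0,6] + [0,1].
This gives a 10×3 integer matrix of rank 3; reducing to Smith normal form yields diagonal entries (1,1,1).

From H_k ≅ ker(∂_k) / im(∂_{k+1}) we obtain:

  H_0: rank C_0 − rank ∂_1 = 7 − 6 = 1, and the invariant factors of ∂_1 are all 1, so H_0 = Z.
  H_1: rank ker ∂_1 − rank ∂_2 = (10 − 6) − 3 = 1, and the invariant factors of ∂_2 are all 1, so H_1 = Z.
  H_2: rank ker ∂_2 − rank ∂_3 = (3 − 3) − 0 = 0, and there is no ∂_3, so H_2 = 0.

Hence the Betti numbers are b_0 = 1, b_1 = 1, b_2 = 0.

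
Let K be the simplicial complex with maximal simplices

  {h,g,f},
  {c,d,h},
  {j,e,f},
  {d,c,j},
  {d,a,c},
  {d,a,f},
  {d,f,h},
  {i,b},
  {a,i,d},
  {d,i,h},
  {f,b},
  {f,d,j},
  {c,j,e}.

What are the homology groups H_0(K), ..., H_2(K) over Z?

H_0 = Z,  H_1 = Z,  H_2 = 0.

K has 10 vertices, 21 edges, 11 triangles.
rank ∂_0 = 0, rank ∂_1 = 9 ⇒ b_0 = 10 − 0 − 9 = 1; all invariant factors of ∂_1 are 1 so no torsion. So H_0 ≅ Z.
rank ∂_1 = 9, rank ∂_2 = 11 ⇒ b_1 = 21 − 9 − 11 = 1; all invariant factors of ∂_2 are 1 so no torsion. So H_1 ≅ Z.
rank ∂_2 = 11, rank ∂_3 = 0 ⇒ b_2 = 11 − 11 − 0 = 0. So H_2 ≅ 0.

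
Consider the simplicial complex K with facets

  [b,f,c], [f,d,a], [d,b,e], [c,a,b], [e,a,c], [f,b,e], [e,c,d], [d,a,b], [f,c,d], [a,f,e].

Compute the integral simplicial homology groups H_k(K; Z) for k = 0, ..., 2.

H_0 ≅ Z,  H_1 ≅ Z/2,  H_2 = 0.

We work with the vertex ordering a < b < c < d < e < f. The simplices of K, each written with vertices in increasing order, are:

  0-simplices (6): a, b, c, d, e, f
  1-simplices (15): ab, ac, ad, ae, af, bc, bd, be, bf, cd, ce, cf, de, df, ef
  2-simplices (10): abc, abd, ace, adf, aef, bcf, bde, bef, cde, cdf

so the chain groups are C_0 ≅ Z^6, C_1 ≅ Z^15, C_2 ≅ Z^10.

∂_1: C_1 → C_0 is given by ∂[p,q] = [q] − [p].
This gives a 6×15 integer matrix of rank 5; reducing to Smith normal form yields diagonal entries (1,1,1,1,1).

Boundary ∂_2: C_2 → C_1 sends each 2-simplex [p,q,r] to [q,r] − [p,r] + [p,q]. For instance
  ∂aef = ef − af + ae,
  ∂cde = de − ce + cd.
As a 15×10 matrix over Z this has rank 10, with invariant factors (1,1,1,1,1,1,1,1,1,2).

Now H_k = ker ∂_k / im ∂_{k+1}, so:

  H_0: rank C_0 − rank ∂_1 = 6 − 5 = 1, and the invariant factors of ∂_1 are all 1, so H_0 ≅ Z.
  H_1: rank ker ∂_1 − rank ∂_2 = (15 − 5) − 10 = 0, and ∂_2 has invariant factor 2 > 1, so H_1 ≅ Z/2.
  H_2: rank ker ∂_2 − rank ∂_3 = (10 − 10) − 0 = 0, and there is no ∂_3, so H_2 ≅ 0.

As a check, the Euler characteristic is 6 − 15 + 10 = 1, which agrees with 1 − 0 + 0 = 1.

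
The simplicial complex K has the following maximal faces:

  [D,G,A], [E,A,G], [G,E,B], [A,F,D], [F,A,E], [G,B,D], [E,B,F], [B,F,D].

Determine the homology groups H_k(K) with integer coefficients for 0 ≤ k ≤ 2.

H_0 = Z,  H_1 = 0,  H_2 = Z.

Order the vertices as A < B < D < E < F < G. Listing each simplex with vertices in this order, K has dimension 2 with simplices:

  0-simplices (6): A, B, D, E, F, G
  1-simplices (12): AD, AE, AF, AG, BD, BE, BF, BG, DF, DG, EF, EG
  2-simplices (8): ADF, ADG, AEF, AEG, BDF, BDG, BEF, BEG

giving chain groups C_0 ≅ Z^6, C_1 ≅ Z^12, C_2 ≅ Z^8.

The boundary map ∂_1: C_1 → C_0 sends each edge [p,q] (with p < q) to q − p. For instance
  ∂BG = G − B.
This gives a 6×12 integer matrix of rank 5; reducing to Smith normal form yields diagonal entries (1,1,1,1,1).

The boundary map ∂_2: C_2 → C_1 acts by ∂[p,q,r] = [q,r] − [p,r] + [p,q]. For instance
  ∂AEF = EF − AF + AE,
  ∂BEF = EF − BF + BE.
This gives a 12×8 integer matrix of rank 7; reducing to Smith normal form yields diagonal entries (1,1,1,1,1,1,1).

Computing H_k = (kernel of ∂_k) / (image of ∂_{k+1}):

  H_0: rank C_0 − rank ∂_1 = 6 − 5 = 1, and the invariant factors of ∂_1 are all 1, so H_0 ≅ Z.
  H_1: rank ker ∂_1 − rank ∂_2 = (12 − 5) − 7 = 0, and the invariant factors of ∂_2 are all 1, so H_1 ≅ 0.
  H_2: rank ker ∂_2 − rank ∂_3 = (8 − 7) − 0 = 1, and there is no ∂_3, so H_2 ≅ Z.

As a check, the Euler characteristic is 6 − 12 + 8 = 2, which agrees with 1 − 0 + 1 = 2.
(K is a triangulation of the 2-sphere S^2.)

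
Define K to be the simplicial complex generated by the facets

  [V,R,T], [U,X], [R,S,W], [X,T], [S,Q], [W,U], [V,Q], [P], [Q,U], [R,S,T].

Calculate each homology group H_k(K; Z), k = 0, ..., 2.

H_0 ≅ Z^2,  H_1 ≅ Z^3,  H_2 = 0.

Take the total order P < Q < R < S < T < U < V < W < X on the vertex set. Then K (dimension 2) consists of the simplices:

  0-simplices (9): P, Q, R, S, T, U, V, W, X
  1-simplices (13): QS, QU, QV, RS, RT, RV, RW, ST, SW, TV, TX, UW, UX
  2-simplices (3): RST, RSW, RTV

so the chain groups are C_0 ≅ Z^9, C_1 ≅ Z^13, C_2 ≅ Z^3.

∂_1: C_1 → C_0 maps an edge to its endpoints' difference, ∂[p,q] = q − p. For instance
  ∂RV = V − R.
The resulting 9×13 matrix has rank 7, and its Smith normal form has invariant factors (1,1,1,1,1,1,1).

∂_2: C_2 → C_1 maps a triangle to the signed sum of its edges. For instance
  ∂RSW = SW − RW + RS,
  ∂RST = ST − RT + RS.
The 13×3 boundary matrix has rank 3 and Smith normal form diag(1,1,1).

From H_k ≅ ker(∂_k) / im(∂_{k+1}) we obtain:

  H_0: rank C_0 − rank ∂_1 = 9 − 7 = 2, and the invariant factors of ∂_1 are all 1, so H_0 ≅ Z^2.
  H_1: rank ker ∂_1 − rank ∂_2 = (13 − 7) − 3 = 3, and the invariant factors of ∂_2 are all 1, so H_1 ≅ Z^3.
  H_2: rank ker ∂_2 − rank ∂_3 = (3 − 3) − 0 = 0, and there is no ∂_3, so H_2 ≅ 0.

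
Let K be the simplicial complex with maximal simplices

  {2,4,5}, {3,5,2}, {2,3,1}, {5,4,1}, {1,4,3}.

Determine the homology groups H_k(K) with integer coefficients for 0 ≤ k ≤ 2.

Take the total order 1 < 2 < 3 < 4 < 5 on the vertex set. Then K (dimension 2) consists of the simplices:

  0-simplices (5): [1], [2], [3], [4], [5]
  1-simplices (10): [1,2], [1,3], [1,4], [1,5], [2,3], [2,4], [2,5], [3,4], [3,5], [4,5]
  2-simplices (5): [1,2,3], [1,3,4], [1,4,5], [2,3,5], [2,4,5]

so the chain groups are C_0 ≅ Z^5, C_1 ≅ Z^10, C_2 ≅ Z^5.

The boundary map ∂_1: C_1 → C_0 maps an edge to its endpoints' difference, ∂[p,q] = q − p.
The 5×10 boundary matrix has rank 4 and Smith normal form diag(1,1,1,1).

∂_2: C_2 → C_1 sends each 2-simplex [p,q,r] to [q,r] − [p,r] + [p,q]. For instance
  ∂[2,3,5] = [3,5] − [2,5] + [2,3],
  ∂[1,2,3] = [2,3] − [1,3] + [1,2].
The resulting 10×5 matrix has rank 5, and its Smith normal form has invariant factors (1,1,1,1,1).

Computing H_k = (kernel of ∂_k) / (image of ∂_{k+1}):

  H_0: rank C_0 − rank ∂_1 = 5 − 4 = 1, and the invariant factors of ∂_1 are all 1, so H_0 ≅ Z.
  H_1: rank ker ∂_1 − rank ∂_2 = (10 − 4) − 5 = 1, and the invariant factors of ∂_2 are all 1, so H_1 ≅ Z.
  H_2: rank ker ∂_2 − rank ∂_3 = (5 − 5) − 0 = 0, and there is no ∂_3, so H_2 ≅ 0.

H_0 ≅ Z,  H_1 ≅ Z,  H_2 = 0.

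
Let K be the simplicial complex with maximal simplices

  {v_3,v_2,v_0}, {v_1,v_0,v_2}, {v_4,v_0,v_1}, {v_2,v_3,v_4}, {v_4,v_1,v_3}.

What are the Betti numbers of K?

K has 5 vertices, 10 edges, 5 triangles.
rank ∂_0 = 0, rank ∂_1 = 4 ⇒ b_0 = 5 − 0 − 4 = 1; all invariant factors of ∂_1 are 1 so no torsion. So H_0 = Z.
rank ∂_1 = 4, rank ∂_2 = 5 ⇒ b_1 = 10 − 4 − 5 = 1; all invariant factors of ∂_2 are 1 so no torsion. So H_1 = Z.
rank ∂_2 = 5, rank ∂_3 = 0 ⇒ b_2 = 5 − 5 − 0 = 0. So H_2 = 0.

b_0 = 1, b_1 = 1, b_2 = 0.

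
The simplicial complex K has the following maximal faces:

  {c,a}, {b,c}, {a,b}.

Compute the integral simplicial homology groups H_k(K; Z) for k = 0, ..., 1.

Order the vertices as a < b < c. Listing each simplex with vertices in this order, K has dimension 1 with simplices:

  0-simplices (3): a, b, c
  1-simplices (3): ab, ac, bc

so the chain groups are C_0 ≅ Z^3, C_1 ≅ Z^3.

Boundary ∂_1: C_1 → C_0 is given by ∂[p,q] = [q] − [p]. For instance
  ∂bc = c − b.
The resulting 3×3 matrix has rank 2, and its Smith normal form has invariant factors (1,1).

Computing H_k = (kernel of ∂_k) / (image of ∂_{k+1}):

  H_0: rank C_0 − rank ∂_1 = 3 − 2 = 1, and the invariant factors of ∂_1 are all 1, so H_0 = Z.
  H_1: rank ker ∂_1 − rank ∂_2 = (3 − 2) − 0 = 1, and there is no ∂_2, so H_1 = Z.

(K is a triangulation of the circle S^1.)

H_0 ≅ Z,  H_1 ≅ Z.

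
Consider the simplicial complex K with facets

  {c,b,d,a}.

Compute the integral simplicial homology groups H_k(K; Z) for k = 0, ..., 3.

H_0 ≅ Z,  H_1 = 0,  H_2 = 0,  H_3 = 0.

We work with the vertex ordering a < b < c < d. The simplices of K, each written with vertices in increasing order, are:

  0-simplices (4): a, b, c, d
  1-simplices (6): ab, ac, ad, bc, bd, cd
  2-simplices (4): abc, abd, acd, bcd
  3-simplices (1): abcd

giving chain groups C_0 ≅ Z^4, C_1 ≅ Z^6, C_2 ≅ Z^4, C_3 ≅ Z^1.

The boundary map ∂_1: C_1 → C_0 is given by ∂[p,q] = [q] − [p]. For instance
  ∂cd = d − c.
As a 4×6 matrix over Z this has rank 3, with invariant factors (1,1,1).

Boundary ∂_2: C_2 → C_1 acts by ∂[p,q,r] = [q,r] − [p,r] + [p,q]. For instance
  ∂acd = cd − ad + ac,
  ∂abd = bd − ad + ab.
As a 6×4 matrix over Z this has rank 3, with invariant factors (1,1,1).

∂_3: C_3 → C_2 sends each 3-simplex σ to the alternating sum Σ_i (−1)^i (σ with its i-th vertex removed). For instance
  ∂abcd = bcd − acd + abd − abc.
As a 4×1 matrix over Z this has rank 1, with invariant factors (1).

Computing H_k = (kernel of ∂_k) / (image of ∂_{k+1}):

  H_0: rank C_0 − rank ∂_1 = 4 − 3 = 1, and the invariant factors of ∂_1 are all 1, so H_0 = Z.
  H_1: rank ker ∂_1 − rank ∂_2 = (6 − 3) − 3 = 0, and the invariant factors of ∂_2 are all 1, so H_1 = 0.
  H_2: rank ker ∂_2 − rank ∂_3 = (4 − 3) − 1 = 0, and the invariant factors of ∂_3 are all 1, so H_2 = 0.
  H_3: rank ker ∂_3 − rank ∂_4 = (1 − 1) − 0 = 0, and there is no ∂_4, so H_3 = 0.

(K is a triangulation of the 3-simplex.)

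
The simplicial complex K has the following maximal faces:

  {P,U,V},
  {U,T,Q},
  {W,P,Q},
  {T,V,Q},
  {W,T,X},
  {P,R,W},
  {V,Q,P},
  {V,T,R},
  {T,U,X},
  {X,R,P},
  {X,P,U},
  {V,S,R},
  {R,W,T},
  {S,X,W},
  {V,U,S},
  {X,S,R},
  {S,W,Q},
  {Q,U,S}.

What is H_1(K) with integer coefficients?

Fix the vertex order P < Q < R < S < T < U < V < W < X and write every simplex with vertices in increasing order. Then dim K = 2 and the simplices of K are:

  0-simplices (9): P, Q, R, S, T, U, V, W, X
  1-simplices (27): PQ, PR, PU, PV, PW, PX, QS, QT, QU, QV, QW, RS, RT, RV, RW, RX, SU, SV, SW, SX, TU, TV, TW, TX, UV, UX, WX
  2-simplices (18): PQV, PQW, PRW, PRX, PUV, PUX, QSU, QSW, QTU, QTV, RSV, RSX, RTV, RTW, SUV, SWX, TUX, TWX

giving chain groups C_0 ≅ Z^9, C_1 ≅ Z^27, C_2 ≅ Z^18.

The boundary map ∂_1: C_1 → C_0 maps an edge to its endpoints' difference, ∂[p,q] = q − p. For instance
  ∂SW = W − S.
As a 9×27 matrix over Z this has rank 8, with invariant factors (1,1,1,1,1,1,1,1).

Boundary ∂_2: C_2 → C_1 maps a triangle to the signed sum of its edges. For instance
  ∂PRX = RX − PX + PR,
  ∂SUV = UV − SV + SU.
This gives a 27×18 integer matrix of rank 18; reducing to Smith normal form yields diagonal entries (1,1,1,1,1,1,1,1,1,1,1,1,1,1,1,1,1,2).

Reading off H_k = ker ∂_k / im ∂_{k+1}:

  H_1: rank ker ∂_1 − rank ∂_2 = (27 − 8) − 18 = 1, and ∂_2 has invariant factor 2 > 1, so H_1 = Z ⊕ Z/2.

(K is a triangulation of the Klein bottle.)

H_1 ≅ Z ⊕ Z/2.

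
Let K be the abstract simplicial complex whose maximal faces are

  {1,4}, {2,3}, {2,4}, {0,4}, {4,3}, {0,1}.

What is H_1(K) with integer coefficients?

H_1 = Z^2.

Order the vertices as 0 < 1 < 2 < 3 < 4. Listing each simplex with vertices in this order, K has dimension 1 with simplices:

  0-simplices (5): [0], [1], [2], [3], [4]
  1-simplices (6): [0,1], [0,4], [1,4], [2,3], [2,4], [3,4]

giving chain groups C_0 ≅ Z^5, C_1 ≅ Z^6.

The boundary map ∂_1: C_1 → C_0 sends each edge [p,q] (with p < q) to q − p. For instance
  ∂[2,4] = [4] − [2].
The resulting 5×6 matrix has rank 4, and its Smith normal form has invariant factors (1,1,1,1).

Now H_k = ker ∂_k / im ∂_{k+1}, so:

  H_1: rank ker ∂_1 − rank ∂_2 = (6 − 4) − 0 = 2, and there is no ∂_2, so H_1 = Z^2.

(K is a triangulation of a wedge of 2 circles.)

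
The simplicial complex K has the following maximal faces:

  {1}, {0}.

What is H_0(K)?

H_0 = Z^2.

Fix the vertex order 0 < 1 and write every simplex with vertices in increasing order. Then dim K = 0 and the simplices of K are:

  0-simplices (2): [0], [1]

giving chain groups C_0 ≅ Z^2.

From H_k ≅ ker(∂_k) / im(∂_{k+1}) we obtain:

  H_0: rank C_0 − rank ∂_1 = 2 − 0 = 2, and there is no ∂_1, so H_0 = Z^2.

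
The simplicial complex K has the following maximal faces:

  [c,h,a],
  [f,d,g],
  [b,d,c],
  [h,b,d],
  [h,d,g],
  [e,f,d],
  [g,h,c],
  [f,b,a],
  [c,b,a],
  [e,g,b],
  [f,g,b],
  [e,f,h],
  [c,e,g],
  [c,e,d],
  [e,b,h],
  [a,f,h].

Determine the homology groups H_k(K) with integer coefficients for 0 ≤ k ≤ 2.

Fix the vertex order a < b < c < d < e < f < g < h and write every simplex with vertices in increasing order. Then dim K = 2 and the simplices of K are:

  0-simplices (8): a, b, c, d, e, f, g, h
  1-simplices (24): ab, ac, af, ah, bc, bd, be, bf, bg, bh, cd, ce, cg, ch, de, df, dg, dh, ef, eg, eh, fg, fh, gh
  2-simplices (16): abc, abf, ach, afh, bcd, bdh, beg, beh, bfg, cde, ceg, cgh, def, dfg, dgh, efh

Hence C_0 ≅ Z^8, C_1 ≅ Z^24, C_2 ≅ Z^16.

The boundary map ∂_1: C_1 → C_0 is given by ∂[p,q] = [q] − [p]. For instance
  ∂cd = d − c.
As a 8×24 matrix over Z this has rank 7, with invariant factors (1,1,1,1,1,1,1).

Boundary ∂_2: C_2 → C_1 acts by ∂[p,q,r] = [q,r] − [p,r] + [p,q]. For instance
  ∂abc = bc − ac + ab,
  ∂cde = de − ce + cd.
As a 24×16 matrix over Z this has rank 15, with invariant factors (1,1,1,1,1,1,1,1,1,1,1,1,1,1,1).

From H_k ≅ ker(∂_k) / im(∂_{k+1}) we obtain:

  H_0: rank C_0 − rank ∂_1 = 8 − 7 = 1, and the invariant factors of ∂_1 are all 1, so H_0 ≅ Z.
  H_1: rank ker ∂_1 − rank ∂_2 = (24 − 7) − 15 = 2, and the invariant factors of ∂_2 are all 1, so H_1 ≅ Z^2.
  H_2: rank ker ∂_2 − rank ∂_3 = (16 − 15) − 0 = 1, and there is no ∂_3, so H_2 ≅ Z.

(K is a triangulation of the torus T^2.)

H_0 = Z,  H_1 = Z^2,  H_2 = Z.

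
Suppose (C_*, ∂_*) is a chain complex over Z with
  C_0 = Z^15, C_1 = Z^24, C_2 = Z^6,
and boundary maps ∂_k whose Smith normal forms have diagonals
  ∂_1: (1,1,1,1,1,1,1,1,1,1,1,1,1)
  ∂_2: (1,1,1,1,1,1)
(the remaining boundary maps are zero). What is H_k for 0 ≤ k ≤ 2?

H_0 = Z^2,  H_1 = Z^5,  H_2 = 0.

H_0: b_0 = 15 − 0 − 13 = 2; torsion from ∂_1 factors > 1: none. So H_0 = Z^2.
H_1: b_1 = 24 − 13 − 6 = 5; torsion from ∂_2 factors > 1: none. So H_1 = Z^5.
H_2: b_2 = 6 − 6 − 0 = 0; torsion from ∂_3 factors > 1: none. So H_2 = 0.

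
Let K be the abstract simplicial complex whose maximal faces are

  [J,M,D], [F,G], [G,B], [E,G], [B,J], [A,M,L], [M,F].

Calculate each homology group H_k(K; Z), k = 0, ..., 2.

We work with the vertex ordering A < B < D < E < F < G < J < L < M. The simplices of K, each written with vertices in increasing order, are:

  0-simplices (9): A, B, D, E, F, G, J, L, M
  1-simplices (11): AL, AM, BG, BJ, DJ, DM, EG, FG, FM, JM, LM
  2-simplices (2): ALM, DJM

Hence C_0 ≅ Z^9, C_1 ≅ Z^11, C_2 ≅ Z^2.

The boundary map ∂_1: C_1 → C_0 maps an edge to its endpoints' difference, ∂[p,q] = q − p.
As a 9×11 matrix over Z this has rank 8, with invariant factors (1,1,1,1,1,1,1,1).

Boundary ∂_2: C_2 → C_1 acts by ∂[p,q,r] = [q,r] − [p,r] + [p,q]. For instance
  ∂ALM = LM − AM + AL,
  ∂DJM = JM − DM + DJ.
As a 11×2 matrix over Z this has rank 2, with invariant factors (1,1).

Computing H_k = (kernel of ∂_k) / (image of ∂_{k+1}):

  H_0: rank C_0 − rank ∂_1 = 9 − 8 = 1, and the invariant factors of ∂_1 are all 1, so H_0 = Z.
  H_1: rank ker ∂_1 − rank ∂_2 = (11 − 8) − 2 = 1, and the invariant factors of ∂_2 are all 1, so H_1 = Z.
  H_2: rank ker ∂_2 − rank ∂_3 = (2 − 2) − 0 = 0, and there is no ∂_3, so H_2 = 0.

H_0 ≅ Z,  H_1 ≅ Z,  H_2 = 0.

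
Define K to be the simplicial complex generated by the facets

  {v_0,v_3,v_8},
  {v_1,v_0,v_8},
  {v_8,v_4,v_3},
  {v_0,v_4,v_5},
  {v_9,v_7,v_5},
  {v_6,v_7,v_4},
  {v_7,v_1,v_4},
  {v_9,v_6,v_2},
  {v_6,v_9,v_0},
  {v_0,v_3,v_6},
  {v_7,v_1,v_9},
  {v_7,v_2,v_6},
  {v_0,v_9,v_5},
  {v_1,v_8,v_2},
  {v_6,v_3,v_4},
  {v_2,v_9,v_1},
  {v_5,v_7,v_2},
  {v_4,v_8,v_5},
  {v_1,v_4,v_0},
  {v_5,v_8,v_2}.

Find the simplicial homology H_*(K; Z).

We work with the vertex ordering v_0 < v_1 < v_2 < v_3 < v_4 < v_5 < v_6 < v_7 < v_8 < v_9. The simplices of K, each written with vertices in increasing order, are:

  0-simplices (10): [v_0], [v_1], [v_2], [v_3], [v_4], [v_5], [v_6], [v_7], [v_8], [v_9]
  1-simplices (30): (30 of them)
  2-simplices (20): (20 of them)

Hence C_0 ≅ Z^10, C_1 ≅ Z^30, C_2 ≅ Z^20.

The boundary map ∂_1: C_1 → C_0 is given by ∂[p,q] = [q] − [p].
As a 10×30 matrix over Z this has rank 9, with invariant factors (1,1,1,1,1,1,1,1,1).

The boundary map ∂_2: C_2 → C_1 maps a triangle to the signed sum of its edges. For instance
  ∂[v_5,v_7,v_9] = [v_7,v_9] − [v_5,v_9] + [v_5,v_7],
  ∂[v_0,v_3,v_6] = [v_3,v_6] − [v_0,v_6] + [v_0,v_3].
This gives a 30×20 integer matrix of rank 20; reducing to Smith normal form yields diagonal entries (1,1,1,1,1,1,1,1,1,1,1,1,1,1,1,1,1,1,1,2).

Now H_k = ker ∂_k / im ∂_{k+1}, so:

  H_0: rank C_0 − rank ∂_1 = 10 − 9 = 1, and the invariant factors of ∂_1 are all 1, so H_0 = Z.
  H_1: rank ker ∂_1 − rank ∂_2 = (30 − 9) − 20 = 1, and ∂_2 has invariant factor 2 > 1, so H_1 = Z ⊕ Z/2Z.
  H_2: rank ker ∂_2 − rank ∂_3 = (20 − 20) − 0 = 0, and there is no ∂_3, so H_2 = 0.

H_0 ≅ Z,  H_1 ≅ Z ⊕ Z/2Z,  H_2 = 0.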